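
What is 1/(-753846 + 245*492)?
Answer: -1/633306 ≈ -1.5790e-6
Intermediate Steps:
1/(-753846 + 245*492) = 1/(-753846 + 120540) = 1/(-633306) = -1/633306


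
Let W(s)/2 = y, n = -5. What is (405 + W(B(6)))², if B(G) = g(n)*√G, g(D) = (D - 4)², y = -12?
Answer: 145161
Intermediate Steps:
g(D) = (-4 + D)²
B(G) = 81*√G (B(G) = (-4 - 5)²*√G = (-9)²*√G = 81*√G)
W(s) = -24 (W(s) = 2*(-12) = -24)
(405 + W(B(6)))² = (405 - 24)² = 381² = 145161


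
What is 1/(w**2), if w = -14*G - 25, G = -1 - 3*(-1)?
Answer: 1/2809 ≈ 0.00035600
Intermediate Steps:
G = 2 (G = -1 + 3 = 2)
w = -53 (w = -14*2 - 25 = -28 - 25 = -53)
1/(w**2) = 1/((-53)**2) = 1/2809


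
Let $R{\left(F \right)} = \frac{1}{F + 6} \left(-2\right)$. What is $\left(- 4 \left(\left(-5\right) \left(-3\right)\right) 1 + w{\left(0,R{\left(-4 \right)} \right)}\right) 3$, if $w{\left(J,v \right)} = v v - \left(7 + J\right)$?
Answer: $-198$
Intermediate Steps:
$R{\left(F \right)} = - \frac{2}{6 + F}$ ($R{\left(F \right)} = \frac{1}{6 + F} \left(-2\right) = - \frac{2}{6 + F}$)
$w{\left(J,v \right)} = -7 + v^{2} - J$ ($w{\left(J,v \right)} = v^{2} - \left(7 + J\right) = -7 + v^{2} - J$)
$\left(- 4 \left(\left(-5\right) \left(-3\right)\right) 1 + w{\left(0,R{\left(-4 \right)} \right)}\right) 3 = \left(- 4 \left(\left(-5\right) \left(-3\right)\right) 1 - \left(7 - \left(- \frac{2}{6 - 4}\right)^{2}\right)\right) 3 = \left(\left(-4\right) 15 \cdot 1 + \left(-7 + \left(- \frac{2}{2}\right)^{2} + 0\right)\right) 3 = \left(\left(-60\right) 1 + \left(-7 + \left(\left(-2\right) \frac{1}{2}\right)^{2} + 0\right)\right) 3 = \left(-60 + \left(-7 + \left(-1\right)^{2} + 0\right)\right) 3 = \left(-60 + \left(-7 + 1 + 0\right)\right) 3 = \left(-60 - 6\right) 3 = \left(-66\right) 3 = -198$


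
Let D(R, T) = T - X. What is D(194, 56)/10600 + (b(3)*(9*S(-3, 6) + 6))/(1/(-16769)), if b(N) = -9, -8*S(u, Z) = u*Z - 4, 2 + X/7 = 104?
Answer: 12298174823/2650 ≈ 4.6408e+6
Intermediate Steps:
X = 714 (X = -14 + 7*104 = -14 + 728 = 714)
S(u, Z) = ½ - Z*u/8 (S(u, Z) = -(u*Z - 4)/8 = -(Z*u - 4)/8 = -(-4 + Z*u)/8 = ½ - Z*u/8)
D(R, T) = -714 + T (D(R, T) = T - 1*714 = T - 714 = -714 + T)
D(194, 56)/10600 + (b(3)*(9*S(-3, 6) + 6))/(1/(-16769)) = (-714 + 56)/10600 + (-9*(9*(½ - ⅛*6*(-3)) + 6))/(1/(-16769)) = -658*1/10600 + (-9*(9*(½ + 9/4) + 6))/(-1/16769) = -329/5300 - 9*(9*(11/4) + 6)*(-16769) = -329/5300 - 9*(99/4 + 6)*(-16769) = -329/5300 - 9*123/4*(-16769) = -329/5300 - 1107/4*(-16769) = -329/5300 + 18563283/4 = 12298174823/2650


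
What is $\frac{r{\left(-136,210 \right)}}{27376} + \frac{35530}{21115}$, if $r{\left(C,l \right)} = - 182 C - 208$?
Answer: $\frac{315872}{122467} \approx 2.5792$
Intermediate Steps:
$r{\left(C,l \right)} = -208 - 182 C$
$\frac{r{\left(-136,210 \right)}}{27376} + \frac{35530}{21115} = \frac{-208 - -24752}{27376} + \frac{35530}{21115} = \left(-208 + 24752\right) \frac{1}{27376} + 35530 \cdot \frac{1}{21115} = 24544 \cdot \frac{1}{27376} + \frac{7106}{4223} = \frac{26}{29} + \frac{7106}{4223} = \frac{315872}{122467}$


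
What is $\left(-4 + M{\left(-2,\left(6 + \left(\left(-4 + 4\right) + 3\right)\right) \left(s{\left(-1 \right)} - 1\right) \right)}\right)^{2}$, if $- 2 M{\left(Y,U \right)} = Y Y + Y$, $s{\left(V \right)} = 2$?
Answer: $25$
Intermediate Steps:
$M{\left(Y,U \right)} = - \frac{Y}{2} - \frac{Y^{2}}{2}$ ($M{\left(Y,U \right)} = - \frac{Y Y + Y}{2} = - \frac{Y^{2} + Y}{2} = - \frac{Y + Y^{2}}{2} = - \frac{Y}{2} - \frac{Y^{2}}{2}$)
$\left(-4 + M{\left(-2,\left(6 + \left(\left(-4 + 4\right) + 3\right)\right) \left(s{\left(-1 \right)} - 1\right) \right)}\right)^{2} = \left(-4 - - (1 - 2)\right)^{2} = \left(-4 - \left(-1\right) \left(-1\right)\right)^{2} = \left(-4 - 1\right)^{2} = \left(-5\right)^{2} = 25$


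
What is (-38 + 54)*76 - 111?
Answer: 1105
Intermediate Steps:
(-38 + 54)*76 - 111 = 16*76 - 111 = 1216 - 111 = 1105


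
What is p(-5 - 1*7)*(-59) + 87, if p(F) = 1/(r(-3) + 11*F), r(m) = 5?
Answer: 11108/127 ≈ 87.465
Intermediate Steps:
p(F) = 1/(5 + 11*F)
p(-5 - 1*7)*(-59) + 87 = -59/(5 + 11*(-5 - 1*7)) + 87 = -59/(5 + 11*(-5 - 7)) + 87 = -59/(5 + 11*(-12)) + 87 = -59/(5 - 132) + 87 = -59/(-127) + 87 = -1/127*(-59) + 87 = 59/127 + 87 = 11108/127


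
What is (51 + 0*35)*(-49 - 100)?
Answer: -7599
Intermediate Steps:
(51 + 0*35)*(-49 - 100) = (51 + 0)*(-149) = 51*(-149) = -7599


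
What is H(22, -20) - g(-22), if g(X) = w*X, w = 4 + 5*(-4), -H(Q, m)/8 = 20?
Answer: -512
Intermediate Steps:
H(Q, m) = -160 (H(Q, m) = -8*20 = -160)
w = -16 (w = 4 - 20 = -16)
g(X) = -16*X
H(22, -20) - g(-22) = -160 - (-16)*(-22) = -160 - 1*352 = -160 - 352 = -512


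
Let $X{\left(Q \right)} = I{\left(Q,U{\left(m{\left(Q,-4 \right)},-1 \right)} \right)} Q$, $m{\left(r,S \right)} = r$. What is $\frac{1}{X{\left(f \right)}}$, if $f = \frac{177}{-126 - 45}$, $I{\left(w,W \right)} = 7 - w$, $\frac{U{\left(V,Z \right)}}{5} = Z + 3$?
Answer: $- \frac{3249}{27022} \approx -0.12024$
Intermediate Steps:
$U{\left(V,Z \right)} = 15 + 5 Z$ ($U{\left(V,Z \right)} = 5 \left(Z + 3\right) = 5 \left(3 + Z\right) = 15 + 5 Z$)
$f = - \frac{59}{57}$ ($f = \frac{177}{-126 - 45} = \frac{177}{-171} = 177 \left(- \frac{1}{171}\right) = - \frac{59}{57} \approx -1.0351$)
$X{\left(Q \right)} = Q \left(7 - Q\right)$ ($X{\left(Q \right)} = \left(7 - Q\right) Q = Q \left(7 - Q\right)$)
$\frac{1}{X{\left(f \right)}} = \frac{1}{\left(- \frac{59}{57}\right) \left(7 - - \frac{59}{57}\right)} = \frac{1}{\left(- \frac{59}{57}\right) \left(7 + \frac{59}{57}\right)} = \frac{1}{\left(- \frac{59}{57}\right) \frac{458}{57}} = \frac{1}{- \frac{27022}{3249}} = - \frac{3249}{27022}$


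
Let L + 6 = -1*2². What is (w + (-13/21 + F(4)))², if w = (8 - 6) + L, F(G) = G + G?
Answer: 169/441 ≈ 0.38322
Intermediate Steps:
L = -10 (L = -6 - 1*2² = -6 - 1*4 = -6 - 4 = -10)
F(G) = 2*G
w = -8 (w = (8 - 6) - 10 = 2 - 10 = -8)
(w + (-13/21 + F(4)))² = (-8 + (-13/21 + 2*4))² = (-8 + (-13*1/21 + 8))² = (-8 + (-13/21 + 8))² = (-8 + 155/21)² = (-13/21)² = 169/441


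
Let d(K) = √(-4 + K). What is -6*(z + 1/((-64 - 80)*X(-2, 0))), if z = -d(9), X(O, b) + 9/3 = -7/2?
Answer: -1/156 + 6*√5 ≈ 13.410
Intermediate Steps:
X(O, b) = -13/2 (X(O, b) = -3 - 7/2 = -13/2)
z = -√5 (z = -√(-4 + 9) = -√5 ≈ -2.2361)
-6*(z + 1/((-64 - 80)*X(-2, 0))) = -6*(-√5 + 1/((-64 - 80)*(-13/2))) = -6*(-√5 - 2/13/(-144)) = -6*(-√5 - 1/144*(-2/13)) = -6*(-√5 + 1/936) = -6*(1/936 - √5) = -(1/156 - 6*√5) = -1/156 + 6*√5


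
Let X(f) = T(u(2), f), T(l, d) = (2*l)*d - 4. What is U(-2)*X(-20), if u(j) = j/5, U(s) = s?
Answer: 40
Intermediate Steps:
u(j) = j/5 (u(j) = j*(⅕) = j/5)
T(l, d) = -4 + 2*d*l (T(l, d) = 2*d*l - 4 = -4 + 2*d*l)
X(f) = -4 + 4*f/5 (X(f) = -4 + 2*f*((⅕)*2) = -4 + 2*f*(⅖) = -4 + 4*f/5)
U(-2)*X(-20) = -2*(-4 + (⅘)*(-20)) = -2*(-4 - 16) = -2*(-20) = 40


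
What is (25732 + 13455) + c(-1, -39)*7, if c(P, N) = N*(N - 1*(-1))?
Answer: 49561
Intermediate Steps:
c(P, N) = N*(1 + N) (c(P, N) = N*(N + 1) = N*(1 + N))
(25732 + 13455) + c(-1, -39)*7 = (25732 + 13455) - 39*(1 - 39)*7 = 39187 - 39*(-38)*7 = 39187 + 1482*7 = 39187 + 10374 = 49561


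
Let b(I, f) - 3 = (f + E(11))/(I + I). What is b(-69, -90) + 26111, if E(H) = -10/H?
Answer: 19821026/759 ≈ 26115.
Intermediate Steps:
b(I, f) = 3 + (-10/11 + f)/(2*I) (b(I, f) = 3 + (f - 10/11)/(I + I) = 3 + (f - 10*1/11)/((2*I)) = 3 + (f - 10/11)*(1/(2*I)) = 3 + (-10/11 + f)*(1/(2*I)) = 3 + (-10/11 + f)/(2*I))
b(-69, -90) + 26111 = (1/22)*(-10 + 11*(-90) + 66*(-69))/(-69) + 26111 = (1/22)*(-1/69)*(-10 - 990 - 4554) + 26111 = (1/22)*(-1/69)*(-5554) + 26111 = 2777/759 + 26111 = 19821026/759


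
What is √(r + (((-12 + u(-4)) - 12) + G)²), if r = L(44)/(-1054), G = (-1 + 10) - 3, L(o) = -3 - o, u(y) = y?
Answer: 3*√59748098/1054 ≈ 22.001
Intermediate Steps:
G = 6 (G = 9 - 3 = 6)
r = 47/1054 (r = (-3 - 1*44)/(-1054) = (-3 - 44)*(-1/1054) = -47*(-1/1054) = 47/1054 ≈ 0.044592)
√(r + (((-12 + u(-4)) - 12) + G)²) = √(47/1054 + (((-12 - 4) - 12) + 6)²) = √(47/1054 + ((-16 - 12) + 6)²) = √(47/1054 + (-28 + 6)²) = √(47/1054 + (-22)²) = √(47/1054 + 484) = √(510183/1054) = 3*√59748098/1054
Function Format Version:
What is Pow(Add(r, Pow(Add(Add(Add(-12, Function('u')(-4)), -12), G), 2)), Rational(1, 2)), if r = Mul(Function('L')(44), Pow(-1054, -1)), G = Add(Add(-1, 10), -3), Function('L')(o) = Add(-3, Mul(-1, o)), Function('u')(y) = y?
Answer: Mul(Rational(3, 1054), Pow(59748098, Rational(1, 2))) ≈ 22.001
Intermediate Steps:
G = 6 (G = Add(9, -3) = 6)
r = Rational(47, 1054) (r = Mul(Add(-3, Mul(-1, 44)), Pow(-1054, -1)) = Mul(Add(-3, -44), Rational(-1, 1054)) = Mul(-47, Rational(-1, 1054)) = Rational(47, 1054) ≈ 0.044592)
Pow(Add(r, Pow(Add(Add(Add(-12, Function('u')(-4)), -12), G), 2)), Rational(1, 2)) = Pow(Add(Rational(47, 1054), Pow(Add(Add(Add(-12, -4), -12), 6), 2)), Rational(1, 2)) = Pow(Add(Rational(47, 1054), Pow(Add(Add(-16, -12), 6), 2)), Rational(1, 2)) = Pow(Add(Rational(47, 1054), Pow(Add(-28, 6), 2)), Rational(1, 2)) = Pow(Add(Rational(47, 1054), Pow(-22, 2)), Rational(1, 2)) = Pow(Add(Rational(47, 1054), 484), Rational(1, 2)) = Pow(Rational(510183, 1054), Rational(1, 2)) = Mul(Rational(3, 1054), Pow(59748098, Rational(1, 2)))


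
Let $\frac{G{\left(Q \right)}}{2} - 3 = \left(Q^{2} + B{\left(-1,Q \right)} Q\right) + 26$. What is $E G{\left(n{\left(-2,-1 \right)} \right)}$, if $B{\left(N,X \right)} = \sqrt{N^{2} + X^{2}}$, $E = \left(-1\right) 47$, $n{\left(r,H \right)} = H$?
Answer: $-2820 + 94 \sqrt{2} \approx -2687.1$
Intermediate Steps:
$E = -47$
$G{\left(Q \right)} = 58 + 2 Q^{2} + 2 Q \sqrt{1 + Q^{2}}$ ($G{\left(Q \right)} = 6 + 2 \left(\left(Q^{2} + \sqrt{\left(-1\right)^{2} + Q^{2}} Q\right) + 26\right) = 6 + 2 \left(\left(Q^{2} + \sqrt{1 + Q^{2}} Q\right) + 26\right) = 6 + 2 \left(\left(Q^{2} + Q \sqrt{1 + Q^{2}}\right) + 26\right) = 6 + 2 \left(26 + Q^{2} + Q \sqrt{1 + Q^{2}}\right) = 6 + \left(52 + 2 Q^{2} + 2 Q \sqrt{1 + Q^{2}}\right) = 58 + 2 Q^{2} + 2 Q \sqrt{1 + Q^{2}}$)
$E G{\left(n{\left(-2,-1 \right)} \right)} = - 47 \left(58 + 2 \left(-1\right)^{2} + 2 \left(-1\right) \sqrt{1 + \left(-1\right)^{2}}\right) = - 47 \left(58 + 2 \cdot 1 + 2 \left(-1\right) \sqrt{1 + 1}\right) = - 47 \left(58 + 2 + 2 \left(-1\right) \sqrt{2}\right) = - 47 \left(58 + 2 - 2 \sqrt{2}\right) = - 47 \left(60 - 2 \sqrt{2}\right) = -2820 + 94 \sqrt{2}$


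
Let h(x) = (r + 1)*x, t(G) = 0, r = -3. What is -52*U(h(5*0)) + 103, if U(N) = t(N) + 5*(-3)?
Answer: 883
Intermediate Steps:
h(x) = -2*x (h(x) = (-3 + 1)*x = -2*x)
U(N) = -15 (U(N) = 0 + 5*(-3) = 0 - 15 = -15)
-52*U(h(5*0)) + 103 = -52*(-15) + 103 = 780 + 103 = 883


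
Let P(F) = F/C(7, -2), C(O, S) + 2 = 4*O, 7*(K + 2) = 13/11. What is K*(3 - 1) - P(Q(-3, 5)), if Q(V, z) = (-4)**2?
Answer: -4282/1001 ≈ -4.2777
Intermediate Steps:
K = -141/77 (K = -2 + (13/11)/7 = -2 + (13*(1/11))/7 = -2 + (1/7)*(13/11) = -2 + 13/77 = -141/77 ≈ -1.8312)
Q(V, z) = 16
C(O, S) = -2 + 4*O
P(F) = F/26 (P(F) = F/(-2 + 4*7) = F/(-2 + 28) = F/26)
K*(3 - 1) - P(Q(-3, 5)) = -141*(3 - 1)/77 - 16/26 = -141/77*2 - 1*8/13 = -282/77 - 8/13 = -4282/1001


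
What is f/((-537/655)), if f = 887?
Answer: -580985/537 ≈ -1081.9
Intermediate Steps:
f/((-537/655)) = 887/((-537/655)) = 887/((-537*1/655)) = 887/(-537/655) = 887*(-655/537) = -580985/537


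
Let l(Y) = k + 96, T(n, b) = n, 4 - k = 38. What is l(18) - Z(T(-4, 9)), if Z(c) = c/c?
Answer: 61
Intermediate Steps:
k = -34 (k = 4 - 1*38 = 4 - 38 = -34)
l(Y) = 62 (l(Y) = -34 + 96 = 62)
Z(c) = 1
l(18) - Z(T(-4, 9)) = 62 - 1*1 = 62 - 1 = 61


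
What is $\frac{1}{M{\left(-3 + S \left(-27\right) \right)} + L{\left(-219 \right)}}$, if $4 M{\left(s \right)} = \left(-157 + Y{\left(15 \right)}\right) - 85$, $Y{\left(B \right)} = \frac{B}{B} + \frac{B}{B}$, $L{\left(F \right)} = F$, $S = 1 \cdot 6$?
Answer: $- \frac{1}{279} \approx -0.0035842$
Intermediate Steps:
$S = 6$
$Y{\left(B \right)} = 2$ ($Y{\left(B \right)} = 1 + 1 = 2$)
$M{\left(s \right)} = -60$ ($M{\left(s \right)} = \frac{\left(-157 + 2\right) - 85}{4} = \frac{-155 - 85}{4} = \frac{1}{4} \left(-240\right) = -60$)
$\frac{1}{M{\left(-3 + S \left(-27\right) \right)} + L{\left(-219 \right)}} = \frac{1}{-60 - 219} = \frac{1}{-279} = - \frac{1}{279}$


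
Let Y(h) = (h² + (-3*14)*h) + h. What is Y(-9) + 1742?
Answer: 2192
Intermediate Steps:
Y(h) = h² - 41*h (Y(h) = (h² - 42*h) + h = h² - 41*h)
Y(-9) + 1742 = -9*(-41 - 9) + 1742 = -9*(-50) + 1742 = 450 + 1742 = 2192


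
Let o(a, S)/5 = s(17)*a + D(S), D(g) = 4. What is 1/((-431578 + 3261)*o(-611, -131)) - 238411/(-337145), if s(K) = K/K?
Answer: 61984099029638/87653795523755 ≈ 0.70715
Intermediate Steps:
s(K) = 1
o(a, S) = 20 + 5*a (o(a, S) = 5*(1*a + 4) = 5*(a + 4) = 5*(4 + a) = 20 + 5*a)
1/((-431578 + 3261)*o(-611, -131)) - 238411/(-337145) = 1/((-431578 + 3261)*(20 + 5*(-611))) - 238411/(-337145) = 1/((-428317)*(20 - 3055)) - 238411*(-1/337145) = -1/428317/(-3035) + 238411/337145 = -1/428317*(-1/3035) + 238411/337145 = 1/1299942095 + 238411/337145 = 61984099029638/87653795523755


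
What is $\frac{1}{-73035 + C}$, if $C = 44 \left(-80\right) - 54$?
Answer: $- \frac{1}{76609} \approx -1.3053 \cdot 10^{-5}$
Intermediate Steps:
$C = -3574$ ($C = -3520 - 54 = -3574$)
$\frac{1}{-73035 + C} = \frac{1}{-73035 - 3574} = \frac{1}{-76609} = - \frac{1}{76609}$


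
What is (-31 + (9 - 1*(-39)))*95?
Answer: 1615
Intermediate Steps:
(-31 + (9 - 1*(-39)))*95 = (-31 + (9 + 39))*95 = (-31 + 48)*95 = 17*95 = 1615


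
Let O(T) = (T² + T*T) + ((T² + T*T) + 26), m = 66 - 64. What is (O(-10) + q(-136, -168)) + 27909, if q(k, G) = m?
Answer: 28337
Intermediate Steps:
m = 2
q(k, G) = 2
O(T) = 26 + 4*T² (O(T) = (T² + T²) + ((T² + T²) + 26) = 2*T² + (2*T² + 26) = 2*T² + (26 + 2*T²) = 26 + 4*T²)
(O(-10) + q(-136, -168)) + 27909 = ((26 + 4*(-10)²) + 2) + 27909 = ((26 + 4*100) + 2) + 27909 = ((26 + 400) + 2) + 27909 = (426 + 2) + 27909 = 428 + 27909 = 28337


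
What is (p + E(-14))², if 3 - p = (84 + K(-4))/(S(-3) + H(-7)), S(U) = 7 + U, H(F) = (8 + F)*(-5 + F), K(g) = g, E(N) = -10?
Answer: 9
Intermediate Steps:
H(F) = (-5 + F)*(8 + F)
p = 13 (p = 3 - (84 - 4)/((7 - 3) + (-40 + (-7)² + 3*(-7))) = 3 - 80/(4 + (-40 + 49 - 21)) = 3 - 80/(4 - 12) = 3 - 80/(-8) = 3 - 80*(-1)/8 = 3 - 1*(-10) = 3 + 10 = 13)
(p + E(-14))² = (13 - 10)² = 3² = 9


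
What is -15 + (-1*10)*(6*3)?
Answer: -195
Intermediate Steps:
-15 + (-1*10)*(6*3) = -15 - 10*18 = -15 - 180 = -195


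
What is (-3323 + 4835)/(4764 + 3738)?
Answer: 252/1417 ≈ 0.17784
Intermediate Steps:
(-3323 + 4835)/(4764 + 3738) = 1512/8502 = 1512*(1/8502) = 252/1417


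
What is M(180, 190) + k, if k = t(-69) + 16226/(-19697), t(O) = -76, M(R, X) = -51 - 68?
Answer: -3857141/19697 ≈ -195.82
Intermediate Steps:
M(R, X) = -119
k = -1513198/19697 (k = -76 + 16226/(-19697) = -76 + 16226*(-1/19697) = -76 - 16226/19697 = -1513198/19697 ≈ -76.824)
M(180, 190) + k = -119 - 1513198/19697 = -3857141/19697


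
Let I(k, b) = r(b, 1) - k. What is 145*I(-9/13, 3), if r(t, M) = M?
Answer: 3190/13 ≈ 245.38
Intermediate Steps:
I(k, b) = 1 - k
145*I(-9/13, 3) = 145*(1 - (-9)/13) = 145*(1 - 1*(-9/13)) = 145*(1 + 9/13) = 145*(22/13) = 3190/13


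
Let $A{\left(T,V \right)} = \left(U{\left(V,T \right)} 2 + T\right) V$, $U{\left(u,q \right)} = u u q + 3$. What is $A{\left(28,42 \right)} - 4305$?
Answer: $4146051$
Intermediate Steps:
$U{\left(u,q \right)} = 3 + q u^{2}$ ($U{\left(u,q \right)} = u^{2} q + 3 = q u^{2} + 3 = 3 + q u^{2}$)
$A{\left(T,V \right)} = V \left(6 + T + 2 T V^{2}\right)$ ($A{\left(T,V \right)} = \left(\left(3 + T V^{2}\right) 2 + T\right) V = \left(\left(6 + 2 T V^{2}\right) + T\right) V = \left(6 + T + 2 T V^{2}\right) V = V \left(6 + T + 2 T V^{2}\right)$)
$A{\left(28,42 \right)} - 4305 = 42 \left(6 + 28 + 2 \cdot 28 \cdot 42^{2}\right) - 4305 = 42 \left(6 + 28 + 2 \cdot 28 \cdot 1764\right) - 4305 = 42 \left(6 + 28 + 98784\right) - 4305 = 42 \cdot 98818 - 4305 = 4150356 - 4305 = 4146051$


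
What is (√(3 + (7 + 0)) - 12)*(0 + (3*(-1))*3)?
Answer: 108 - 9*√10 ≈ 79.540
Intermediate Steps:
(√(3 + (7 + 0)) - 12)*(0 + (3*(-1))*3) = (√(3 + 7) - 12)*(0 - 3*3) = (√10 - 12)*(0 - 9) = (-12 + √10)*(-9) = 108 - 9*√10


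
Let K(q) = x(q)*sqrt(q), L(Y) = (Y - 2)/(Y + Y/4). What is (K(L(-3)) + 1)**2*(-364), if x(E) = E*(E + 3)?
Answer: -4025476/243 - 75712*sqrt(3)/27 ≈ -21423.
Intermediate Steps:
x(E) = E*(3 + E)
L(Y) = 4*(-2 + Y)/(5*Y) (L(Y) = (-2 + Y)/(Y + Y*(1/4)) = (-2 + Y)/(Y + Y/4) = (-2 + Y)/((5*Y/4)) = (-2 + Y)*(4/(5*Y)) = 4*(-2 + Y)/(5*Y))
K(q) = q**(3/2)*(3 + q) (K(q) = (q*(3 + q))*sqrt(q) = q**(3/2)*(3 + q))
(K(L(-3)) + 1)**2*(-364) = (((4/5)*(-2 - 3)/(-3))**(3/2)*(3 + (4/5)*(-2 - 3)/(-3)) + 1)**2*(-364) = (((4/5)*(-1/3)*(-5))**(3/2)*(3 + (4/5)*(-1/3)*(-5)) + 1)**2*(-364) = ((4/3)**(3/2)*(3 + 4/3) + 1)**2*(-364) = ((8*sqrt(3)/9)*(13/3) + 1)**2*(-364) = (104*sqrt(3)/27 + 1)**2*(-364) = (1 + 104*sqrt(3)/27)**2*(-364) = -364*(1 + 104*sqrt(3)/27)**2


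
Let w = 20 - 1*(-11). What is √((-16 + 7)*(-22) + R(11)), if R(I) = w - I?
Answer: √218 ≈ 14.765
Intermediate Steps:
w = 31 (w = 20 + 11 = 31)
R(I) = 31 - I
√((-16 + 7)*(-22) + R(11)) = √((-16 + 7)*(-22) + (31 - 1*11)) = √(-9*(-22) + (31 - 11)) = √(198 + 20) = √218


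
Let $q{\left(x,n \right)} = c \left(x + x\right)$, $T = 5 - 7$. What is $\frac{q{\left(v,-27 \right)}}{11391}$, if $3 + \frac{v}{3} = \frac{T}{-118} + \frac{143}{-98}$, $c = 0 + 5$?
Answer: $- \frac{128425}{10977127} \approx -0.011699$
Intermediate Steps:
$T = -2$ ($T = 5 - 7 = -2$)
$c = 5$
$v = - \frac{77055}{5782}$ ($v = -9 + 3 \left(- \frac{2}{-118} + \frac{143}{-98}\right) = -9 + 3 \left(\left(-2\right) \left(- \frac{1}{118}\right) + 143 \left(- \frac{1}{98}\right)\right) = -9 + 3 \left(\frac{1}{59} - \frac{143}{98}\right) = -9 + 3 \left(- \frac{8339}{5782}\right) = -9 - \frac{25017}{5782} = - \frac{77055}{5782} \approx -13.327$)
$q{\left(x,n \right)} = 10 x$ ($q{\left(x,n \right)} = 5 \left(x + x\right) = 5 \cdot 2 x = 10 x$)
$\frac{q{\left(v,-27 \right)}}{11391} = \frac{10 \left(- \frac{77055}{5782}\right)}{11391} = \left(- \frac{385275}{2891}\right) \frac{1}{11391} = - \frac{128425}{10977127}$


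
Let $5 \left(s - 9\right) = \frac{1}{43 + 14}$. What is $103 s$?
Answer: $\frac{264298}{285} \approx 927.36$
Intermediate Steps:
$s = \frac{2566}{285}$ ($s = 9 + \frac{1}{5 \left(43 + 14\right)} = 9 + \frac{1}{5 \cdot 57} = 9 + \frac{1}{5} \cdot \frac{1}{57} = 9 + \frac{1}{285} = \frac{2566}{285} \approx 9.0035$)
$103 s = 103 \cdot \frac{2566}{285} = \frac{264298}{285}$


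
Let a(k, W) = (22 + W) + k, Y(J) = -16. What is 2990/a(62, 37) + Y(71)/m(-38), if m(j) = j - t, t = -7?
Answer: 94626/3751 ≈ 25.227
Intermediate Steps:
m(j) = 7 + j (m(j) = j - 1*(-7) = j + 7 = 7 + j)
a(k, W) = 22 + W + k
2990/a(62, 37) + Y(71)/m(-38) = 2990/(22 + 37 + 62) - 16/(7 - 38) = 2990/121 - 16/(-31) = 2990*(1/121) - 16*(-1/31) = 2990/121 + 16/31 = 94626/3751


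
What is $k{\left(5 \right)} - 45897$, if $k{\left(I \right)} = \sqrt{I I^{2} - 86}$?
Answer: $-45897 + \sqrt{39} \approx -45891.0$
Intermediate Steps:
$k{\left(I \right)} = \sqrt{-86 + I^{3}}$ ($k{\left(I \right)} = \sqrt{I^{3} - 86} = \sqrt{-86 + I^{3}}$)
$k{\left(5 \right)} - 45897 = \sqrt{-86 + 5^{3}} - 45897 = \sqrt{-86 + 125} - 45897 = \sqrt{39} - 45897 = -45897 + \sqrt{39}$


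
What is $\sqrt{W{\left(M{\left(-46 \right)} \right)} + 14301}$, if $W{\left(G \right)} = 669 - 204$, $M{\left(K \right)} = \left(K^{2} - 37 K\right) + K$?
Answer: $\sqrt{14766} \approx 121.52$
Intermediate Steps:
$M{\left(K \right)} = K^{2} - 36 K$
$W{\left(G \right)} = 465$ ($W{\left(G \right)} = 669 - 204 = 465$)
$\sqrt{W{\left(M{\left(-46 \right)} \right)} + 14301} = \sqrt{465 + 14301} = \sqrt{14766}$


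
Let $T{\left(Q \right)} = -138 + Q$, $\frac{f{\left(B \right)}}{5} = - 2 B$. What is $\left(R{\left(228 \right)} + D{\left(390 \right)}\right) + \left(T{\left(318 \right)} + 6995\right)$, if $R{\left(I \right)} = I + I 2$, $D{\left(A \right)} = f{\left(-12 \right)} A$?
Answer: $54659$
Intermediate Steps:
$f{\left(B \right)} = - 10 B$ ($f{\left(B \right)} = 5 \left(- 2 B\right) = - 10 B$)
$D{\left(A \right)} = 120 A$ ($D{\left(A \right)} = \left(-10\right) \left(-12\right) A = 120 A$)
$R{\left(I \right)} = 3 I$ ($R{\left(I \right)} = I + 2 I = 3 I$)
$\left(R{\left(228 \right)} + D{\left(390 \right)}\right) + \left(T{\left(318 \right)} + 6995\right) = \left(3 \cdot 228 + 120 \cdot 390\right) + \left(\left(-138 + 318\right) + 6995\right) = \left(684 + 46800\right) + \left(180 + 6995\right) = 47484 + 7175 = 54659$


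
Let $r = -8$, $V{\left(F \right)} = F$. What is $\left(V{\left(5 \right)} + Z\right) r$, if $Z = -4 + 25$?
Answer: $-208$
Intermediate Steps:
$Z = 21$
$\left(V{\left(5 \right)} + Z\right) r = \left(5 + 21\right) \left(-8\right) = 26 \left(-8\right) = -208$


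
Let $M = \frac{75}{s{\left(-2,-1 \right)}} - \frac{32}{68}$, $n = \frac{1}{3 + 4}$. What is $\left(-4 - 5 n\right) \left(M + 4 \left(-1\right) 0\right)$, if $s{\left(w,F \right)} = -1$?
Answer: $\frac{42339}{119} \approx 355.79$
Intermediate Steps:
$n = \frac{1}{7} \approx 0.14286$
$M = - \frac{1283}{17}$ ($M = \frac{75}{-1} - \frac{32}{68} = 75 \left(-1\right) - \frac{8}{17} = -75 - \frac{8}{17} = - \frac{1283}{17} \approx -75.471$)
$\left(-4 - 5 n\right) \left(M + 4 \left(-1\right) 0\right) = \left(-4 - \frac{5}{7}\right) \left(- \frac{1283}{17} + 4 \left(-1\right) 0\right) = \left(-4 - \frac{5}{7}\right) \left(- \frac{1283}{17} - 0\right) = - \frac{33 \left(- \frac{1283}{17} + 0\right)}{7} = \left(- \frac{33}{7}\right) \left(- \frac{1283}{17}\right) = \frac{42339}{119}$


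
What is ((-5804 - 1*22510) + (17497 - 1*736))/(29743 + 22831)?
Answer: -11553/52574 ≈ -0.21975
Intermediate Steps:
((-5804 - 1*22510) + (17497 - 1*736))/(29743 + 22831) = ((-5804 - 22510) + (17497 - 736))/52574 = (-28314 + 16761)*(1/52574) = -11553*1/52574 = -11553/52574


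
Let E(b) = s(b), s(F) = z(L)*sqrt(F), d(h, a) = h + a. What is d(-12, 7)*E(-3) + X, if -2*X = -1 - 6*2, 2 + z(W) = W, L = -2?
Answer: 13/2 + 20*I*sqrt(3) ≈ 6.5 + 34.641*I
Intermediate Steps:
z(W) = -2 + W
d(h, a) = a + h
s(F) = -4*sqrt(F) (s(F) = (-2 - 2)*sqrt(F) = -4*sqrt(F))
E(b) = -4*sqrt(b)
X = 13/2 (X = -(-1 - 6*2)/2 = -(-1 - 12)/2 = -1/2*(-13) = 13/2 ≈ 6.5000)
d(-12, 7)*E(-3) + X = (7 - 12)*(-4*I*sqrt(3)) + 13/2 = -(-20)*I*sqrt(3) + 13/2 = 20*I*sqrt(3) + 13/2 = 13/2 + 20*I*sqrt(3)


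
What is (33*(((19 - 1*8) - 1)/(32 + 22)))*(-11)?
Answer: -605/9 ≈ -67.222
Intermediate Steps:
(33*(((19 - 1*8) - 1)/(32 + 22)))*(-11) = (33*(((19 - 8) - 1)/54))*(-11) = (33*((11 - 1)*(1/54)))*(-11) = (33*(10*(1/54)))*(-11) = (33*(5/27))*(-11) = (55/9)*(-11) = -605/9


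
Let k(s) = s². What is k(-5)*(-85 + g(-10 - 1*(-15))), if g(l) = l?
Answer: -2000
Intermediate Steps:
k(-5)*(-85 + g(-10 - 1*(-15))) = (-5)²*(-85 + (-10 - 1*(-15))) = 25*(-85 + (-10 + 15)) = 25*(-85 + 5) = 25*(-80) = -2000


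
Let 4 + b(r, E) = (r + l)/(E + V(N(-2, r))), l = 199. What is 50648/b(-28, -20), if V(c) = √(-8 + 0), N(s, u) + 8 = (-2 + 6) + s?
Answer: -85291232/21043 + 5773872*I*√2/21043 ≈ -4053.2 + 388.04*I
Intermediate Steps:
N(s, u) = -4 + s (N(s, u) = -8 + ((-2 + 6) + s) = -8 + (4 + s) = -4 + s)
V(c) = 2*I*√2 (V(c) = √(-8) = 2*I*√2)
b(r, E) = -4 + (199 + r)/(E + 2*I*√2) (b(r, E) = -4 + (r + 199)/(E + 2*I*√2) = -4 + (199 + r)/(E + 2*I*√2))
50648/b(-28, -20) = 50648/(((199 - 28 - 4*(-20) - 8*I*√2)/(-20 + 2*I*√2))) = 50648/(((199 - 28 + 80 - 8*I*√2)/(-20 + 2*I*√2))) = 50648/(((251 - 8*I*√2)/(-20 + 2*I*√2))) = 50648*((-20 + 2*I*√2)/(251 - 8*I*√2)) = 50648*(-20 + 2*I*√2)/(251 - 8*I*√2)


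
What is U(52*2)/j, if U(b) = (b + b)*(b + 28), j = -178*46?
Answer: -6864/2047 ≈ -3.3532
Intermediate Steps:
j = -8188
U(b) = 2*b*(28 + b) (U(b) = (2*b)*(28 + b) = 2*b*(28 + b))
U(52*2)/j = (2*(52*2)*(28 + 52*2))/(-8188) = (2*104*(28 + 104))*(-1/8188) = (2*104*132)*(-1/8188) = 27456*(-1/8188) = -6864/2047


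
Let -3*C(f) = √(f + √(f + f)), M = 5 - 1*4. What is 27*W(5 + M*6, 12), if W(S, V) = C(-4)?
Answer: -9*√(-4 + 2*I*√2) ≈ -6.034 - 18.984*I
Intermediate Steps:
M = 1 (M = 5 - 4 = 1)
C(f) = -√(f + √2*√f)/3 (C(f) = -√(f + √(f + f))/3 = -√(f + √(2*f))/3 = -√(f + √2*√f)/3)
W(S, V) = -√(-4 + 2*I*√2)/3 (W(S, V) = -√(-4 + √2*√(-4))/3 = -√(-4 + √2*(2*I))/3 = -√(-4 + 2*I*√2)/3)
27*W(5 + M*6, 12) = 27*(-√(-4 + 2*I*√2)/3) = -9*√(-4 + 2*I*√2)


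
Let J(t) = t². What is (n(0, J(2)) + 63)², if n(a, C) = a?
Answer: 3969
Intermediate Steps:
(n(0, J(2)) + 63)² = (0 + 63)² = 63² = 3969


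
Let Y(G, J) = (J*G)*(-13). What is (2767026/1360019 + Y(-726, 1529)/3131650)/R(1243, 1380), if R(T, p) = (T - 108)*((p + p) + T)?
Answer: 14145692938119/9675416071775548375 ≈ 1.4620e-6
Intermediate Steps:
R(T, p) = (-108 + T)*(T + 2*p) (R(T, p) = (-108 + T)*(2*p + T) = (-108 + T)*(T + 2*p))
Y(G, J) = -13*G*J (Y(G, J) = (G*J)*(-13) = -13*G*J)
(2767026/1360019 + Y(-726, 1529)/3131650)/R(1243, 1380) = (2767026/1360019 - 13*(-726)*1529/3131650)/(1243**2 - 216*1380 - 108*1243 + 2*1243*1380) = (2767026*(1/1360019) + 14430702*(1/3131650))/(1545049 - 298080 - 134244 + 3430680) = (2767026/1360019 + 7215351/1565825)/4543405 = (14145692938119/2129551750675)*(1/4543405) = 14145692938119/9675416071775548375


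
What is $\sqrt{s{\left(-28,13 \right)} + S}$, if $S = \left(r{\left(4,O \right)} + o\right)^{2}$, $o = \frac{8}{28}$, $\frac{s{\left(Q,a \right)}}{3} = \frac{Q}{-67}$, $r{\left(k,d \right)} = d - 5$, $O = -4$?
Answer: $\frac{\sqrt{16979341}}{469} \approx 8.7859$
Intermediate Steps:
$r{\left(k,d \right)} = -5 + d$
$s{\left(Q,a \right)} = - \frac{3 Q}{67}$ ($s{\left(Q,a \right)} = 3 \frac{Q}{-67} = 3 Q \left(- \frac{1}{67}\right) = 3 \left(- \frac{Q}{67}\right) = - \frac{3 Q}{67}$)
$o = \frac{2}{7}$ ($o = 8 \cdot \frac{1}{28} = \frac{2}{7} \approx 0.28571$)
$S = \frac{3721}{49}$ ($S = \left(\left(-5 - 4\right) + \frac{2}{7}\right)^{2} = \left(-9 + \frac{2}{7}\right)^{2} = \left(- \frac{61}{7}\right)^{2} = \frac{3721}{49} \approx 75.939$)
$\sqrt{s{\left(-28,13 \right)} + S} = \sqrt{\left(- \frac{3}{67}\right) \left(-28\right) + \frac{3721}{49}} = \sqrt{\frac{84}{67} + \frac{3721}{49}} = \sqrt{\frac{253423}{3283}} = \frac{\sqrt{16979341}}{469}$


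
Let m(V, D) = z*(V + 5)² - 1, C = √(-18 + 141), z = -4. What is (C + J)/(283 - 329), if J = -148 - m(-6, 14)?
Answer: 143/46 - √123/46 ≈ 2.8676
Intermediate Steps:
C = √123 ≈ 11.091
m(V, D) = -1 - 4*(5 + V)² (m(V, D) = -4*(V + 5)² - 1 = -4*(5 + V)² - 1 = -1 - 4*(5 + V)²)
J = -143 (J = -148 - (-1 - 4*(5 - 6)²) = -148 - (-1 - 4*(-1)²) = -148 - (-1 - 4*1) = -148 - (-1 - 4) = -148 - 1*(-5) = -148 + 5 = -143)
(C + J)/(283 - 329) = (√123 - 143)/(283 - 329) = (-143 + √123)/(-46) = (-143 + √123)*(-1/46) = 143/46 - √123/46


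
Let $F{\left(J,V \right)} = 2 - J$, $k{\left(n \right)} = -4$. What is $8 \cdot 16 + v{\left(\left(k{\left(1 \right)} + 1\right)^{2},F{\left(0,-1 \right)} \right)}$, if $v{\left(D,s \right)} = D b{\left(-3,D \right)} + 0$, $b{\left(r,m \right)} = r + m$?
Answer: $182$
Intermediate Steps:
$b{\left(r,m \right)} = m + r$
$v{\left(D,s \right)} = D \left(-3 + D\right)$ ($v{\left(D,s \right)} = D \left(D - 3\right) + 0 = D \left(-3 + D\right) + 0 = D \left(-3 + D\right)$)
$8 \cdot 16 + v{\left(\left(k{\left(1 \right)} + 1\right)^{2},F{\left(0,-1 \right)} \right)} = 8 \cdot 16 + \left(-4 + 1\right)^{2} \left(-3 + \left(-4 + 1\right)^{2}\right) = 128 + \left(-3\right)^{2} \left(-3 + \left(-3\right)^{2}\right) = 128 + 9 \left(-3 + 9\right) = 128 + 9 \cdot 6 = 128 + 54 = 182$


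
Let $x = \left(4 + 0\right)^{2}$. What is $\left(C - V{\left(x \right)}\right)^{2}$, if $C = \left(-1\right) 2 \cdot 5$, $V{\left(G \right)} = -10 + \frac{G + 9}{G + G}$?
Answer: $\frac{625}{1024} \approx 0.61035$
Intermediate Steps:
$x = 16$ ($x = 4^{2} = 16$)
$V{\left(G \right)} = -10 + \frac{9 + G}{2 G}$
$C = -10$ ($C = \left(-2\right) 5 = -10$)
$\left(C - V{\left(x \right)}\right)^{2} = \left(-10 - \frac{9 - 304}{2 \cdot 16}\right)^{2} = \left(-10 - \frac{1}{2} \cdot \frac{1}{16} \left(9 - 304\right)\right)^{2} = \left(-10 - \frac{1}{2} \cdot \frac{1}{16} \left(-295\right)\right)^{2} = \left(-10 - - \frac{295}{32}\right)^{2} = \left(-10 + \frac{295}{32}\right)^{2} = \left(- \frac{25}{32}\right)^{2} = \frac{625}{1024}$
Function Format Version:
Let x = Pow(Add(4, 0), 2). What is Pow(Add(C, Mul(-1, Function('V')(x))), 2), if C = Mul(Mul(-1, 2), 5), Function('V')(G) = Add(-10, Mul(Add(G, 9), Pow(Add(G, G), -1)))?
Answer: Rational(625, 1024) ≈ 0.61035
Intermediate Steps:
x = 16 (x = Pow(4, 2) = 16)
Function('V')(G) = Add(-10, Mul(Rational(1, 2), Pow(G, -1), Add(9, G))) (Function('V')(G) = Add(-10, Mul(Add(9, G), Pow(Mul(2, G), -1))) = Add(-10, Mul(Add(9, G), Mul(Rational(1, 2), Pow(G, -1)))) = Add(-10, Mul(Rational(1, 2), Pow(G, -1), Add(9, G))))
C = -10 (C = Mul(-2, 5) = -10)
Pow(Add(C, Mul(-1, Function('V')(x))), 2) = Pow(Add(-10, Mul(-1, Mul(Rational(1, 2), Pow(16, -1), Add(9, Mul(-19, 16))))), 2) = Pow(Add(-10, Mul(-1, Mul(Rational(1, 2), Rational(1, 16), Add(9, -304)))), 2) = Pow(Add(-10, Mul(-1, Mul(Rational(1, 2), Rational(1, 16), -295))), 2) = Pow(Add(-10, Mul(-1, Rational(-295, 32))), 2) = Pow(Add(-10, Rational(295, 32)), 2) = Pow(Rational(-25, 32), 2) = Rational(625, 1024)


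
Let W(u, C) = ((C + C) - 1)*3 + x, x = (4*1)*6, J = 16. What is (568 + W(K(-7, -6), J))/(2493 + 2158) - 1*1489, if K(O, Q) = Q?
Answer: -6924654/4651 ≈ -1488.9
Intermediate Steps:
x = 24 (x = 4*6 = 24)
W(u, C) = 21 + 6*C (W(u, C) = ((C + C) - 1)*3 + 24 = (2*C - 1)*3 + 24 = (-1 + 2*C)*3 + 24 = (-3 + 6*C) + 24 = 21 + 6*C)
(568 + W(K(-7, -6), J))/(2493 + 2158) - 1*1489 = (568 + (21 + 6*16))/(2493 + 2158) - 1*1489 = (568 + (21 + 96))/4651 - 1489 = (568 + 117)*(1/4651) - 1489 = 685*(1/4651) - 1489 = 685/4651 - 1489 = -6924654/4651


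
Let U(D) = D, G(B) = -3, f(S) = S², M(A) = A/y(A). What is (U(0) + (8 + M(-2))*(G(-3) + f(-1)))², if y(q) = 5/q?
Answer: 7744/25 ≈ 309.76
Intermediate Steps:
M(A) = A²/5 (M(A) = A/((5/A)) = A*(A/5) = A²/5)
(U(0) + (8 + M(-2))*(G(-3) + f(-1)))² = (0 + (8 + (⅕)*(-2)²)*(-3 + (-1)²))² = (0 + (8 + (⅕)*4)*(-3 + 1))² = (0 + (8 + ⅘)*(-2))² = (0 + (44/5)*(-2))² = (0 - 88/5)² = (-88/5)² = 7744/25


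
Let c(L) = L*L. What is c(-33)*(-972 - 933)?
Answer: -2074545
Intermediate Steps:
c(L) = L²
c(-33)*(-972 - 933) = (-33)²*(-972 - 933) = 1089*(-1905) = -2074545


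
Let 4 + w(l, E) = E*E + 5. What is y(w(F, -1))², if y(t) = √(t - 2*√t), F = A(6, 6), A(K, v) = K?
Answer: 2 - 2*√2 ≈ -0.82843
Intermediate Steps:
F = 6
w(l, E) = 1 + E² (w(l, E) = -4 + (E*E + 5) = -4 + (E² + 5) = -4 + (5 + E²) = 1 + E²)
y(w(F, -1))² = (√((1 + (-1)²) - 2*√(1 + (-1)²)))² = (√((1 + 1) - 2*√(1 + 1)))² = (√(2 - 2*√2))² = 2 - 2*√2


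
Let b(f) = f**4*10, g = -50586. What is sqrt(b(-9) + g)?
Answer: 4*sqrt(939) ≈ 122.57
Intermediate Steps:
b(f) = 10*f**4
sqrt(b(-9) + g) = sqrt(10*(-9)**4 - 50586) = sqrt(10*6561 - 50586) = sqrt(65610 - 50586) = sqrt(15024) = 4*sqrt(939)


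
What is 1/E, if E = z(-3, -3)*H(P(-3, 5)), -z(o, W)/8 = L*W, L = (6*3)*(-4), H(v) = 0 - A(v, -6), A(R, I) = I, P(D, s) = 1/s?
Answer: -1/10368 ≈ -9.6451e-5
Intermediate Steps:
P(D, s) = 1/s
H(v) = 6 (H(v) = 0 - 1*(-6) = 0 + 6 = 6)
L = -72 (L = 18*(-4) = -72)
z(o, W) = 576*W (z(o, W) = -(-576)*W = 576*W)
E = -10368 (E = (576*(-3))*6 = -1728*6 = -10368)
1/E = 1/(-10368) = -1/10368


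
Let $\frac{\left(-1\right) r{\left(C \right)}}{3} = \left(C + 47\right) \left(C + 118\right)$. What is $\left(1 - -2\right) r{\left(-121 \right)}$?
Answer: $-1998$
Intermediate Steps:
$r{\left(C \right)} = - 3 \left(47 + C\right) \left(118 + C\right)$ ($r{\left(C \right)} = - 3 \left(C + 47\right) \left(C + 118\right) = - 3 \left(47 + C\right) \left(118 + C\right)$)
$\left(1 - -2\right) r{\left(-121 \right)} = \left(1 - -2\right) \left(-16638 - -59895 - 3 \left(-121\right)^{2}\right) = \left(1 + 2\right) \left(-16638 + 59895 - 43923\right) = 3 \left(-16638 + 59895 - 43923\right) = 3 \left(-666\right) = -1998$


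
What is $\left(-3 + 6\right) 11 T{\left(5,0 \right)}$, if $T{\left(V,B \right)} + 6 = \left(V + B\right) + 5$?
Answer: $132$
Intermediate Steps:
$T{\left(V,B \right)} = -1 + B + V$ ($T{\left(V,B \right)} = -6 + \left(\left(V + B\right) + 5\right) = -6 + \left(\left(B + V\right) + 5\right) = -6 + \left(5 + B + V\right) = -1 + B + V$)
$\left(-3 + 6\right) 11 T{\left(5,0 \right)} = \left(-3 + 6\right) 11 \left(-1 + 0 + 5\right) = 3 \cdot 11 \cdot 4 = 33 \cdot 4 = 132$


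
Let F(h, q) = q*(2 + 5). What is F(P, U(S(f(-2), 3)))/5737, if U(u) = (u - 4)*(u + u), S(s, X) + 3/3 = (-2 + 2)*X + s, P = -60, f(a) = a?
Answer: 294/5737 ≈ 0.051246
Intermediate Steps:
S(s, X) = -1 + s (S(s, X) = -1 + ((-2 + 2)*X + s) = -1 + (0*X + s) = -1 + (0 + s) = -1 + s)
U(u) = 2*u*(-4 + u) (U(u) = (-4 + u)*(2*u) = 2*u*(-4 + u))
F(h, q) = 7*q (F(h, q) = q*7 = 7*q)
F(P, U(S(f(-2), 3)))/5737 = (7*(2*(-1 - 2)*(-4 + (-1 - 2))))/5737 = (7*(2*(-3)*(-4 - 3)))*(1/5737) = (7*(2*(-3)*(-7)))*(1/5737) = (7*42)*(1/5737) = 294*(1/5737) = 294/5737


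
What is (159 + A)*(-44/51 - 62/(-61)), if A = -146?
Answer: 6214/3111 ≈ 1.9974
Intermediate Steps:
(159 + A)*(-44/51 - 62/(-61)) = (159 - 146)*(-44/51 - 62/(-61)) = 13*(-44*1/51 - 62*(-1/61)) = 13*(-44/51 + 62/61) = 13*(478/3111) = 6214/3111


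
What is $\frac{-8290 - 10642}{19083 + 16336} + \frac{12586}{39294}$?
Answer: $- \frac{149065237}{695877093} \approx -0.21421$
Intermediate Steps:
$\frac{-8290 - 10642}{19083 + 16336} + \frac{12586}{39294} = - \frac{18932}{35419} + 12586 \cdot \frac{1}{39294} = \left(-18932\right) \frac{1}{35419} + \frac{6293}{19647} = - \frac{18932}{35419} + \frac{6293}{19647} = - \frac{149065237}{695877093}$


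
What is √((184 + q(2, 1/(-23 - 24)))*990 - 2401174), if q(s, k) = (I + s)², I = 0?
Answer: I*√2215054 ≈ 1488.3*I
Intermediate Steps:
q(s, k) = s² (q(s, k) = (0 + s)² = s²)
√((184 + q(2, 1/(-23 - 24)))*990 - 2401174) = √((184 + 2²)*990 - 2401174) = √((184 + 4)*990 - 2401174) = √(188*990 - 2401174) = √(186120 - 2401174) = √(-2215054) = I*√2215054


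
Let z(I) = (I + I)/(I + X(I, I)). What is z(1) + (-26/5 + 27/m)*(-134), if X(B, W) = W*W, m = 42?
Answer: 21408/35 ≈ 611.66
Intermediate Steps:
X(B, W) = W²
z(I) = 2*I/(I + I²) (z(I) = (I + I)/(I + I²) = (2*I)/(I + I²) = 2*I/(I + I²))
z(1) + (-26/5 + 27/m)*(-134) = 2/(1 + 1) + (-26/5 + 27/42)*(-134) = 2/2 + (-26*⅕ + 27*(1/42))*(-134) = 2*(½) + (-26/5 + 9/14)*(-134) = 1 - 319/70*(-134) = 1 + 21373/35 = 21408/35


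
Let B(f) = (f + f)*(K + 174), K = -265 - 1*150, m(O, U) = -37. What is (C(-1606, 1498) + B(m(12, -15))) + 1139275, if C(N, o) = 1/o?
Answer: 1733349283/1498 ≈ 1.1571e+6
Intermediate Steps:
K = -415 (K = -265 - 150 = -415)
B(f) = -482*f (B(f) = (f + f)*(-415 + 174) = (2*f)*(-241) = -482*f)
(C(-1606, 1498) + B(m(12, -15))) + 1139275 = (1/1498 - 482*(-37)) + 1139275 = (1/1498 + 17834) + 1139275 = 26715333/1498 + 1139275 = 1733349283/1498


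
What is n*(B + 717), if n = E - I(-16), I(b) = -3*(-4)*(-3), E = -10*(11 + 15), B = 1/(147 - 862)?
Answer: -114834496/715 ≈ -1.6061e+5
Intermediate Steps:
B = -1/715 (B = 1/(-715) = -1/715 ≈ -0.0013986)
E = -260 (E = -10*26 = -260)
I(b) = -36 (I(b) = 12*(-3) = -36)
n = -224 (n = -260 - 1*(-36) = -260 + 36 = -224)
n*(B + 717) = -224*(-1/715 + 717) = -224*512654/715 = -114834496/715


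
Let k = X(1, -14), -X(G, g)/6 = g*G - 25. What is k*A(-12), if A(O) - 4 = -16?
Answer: -2808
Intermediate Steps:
X(G, g) = 150 - 6*G*g (X(G, g) = -6*(g*G - 25) = -6*(G*g - 25) = -6*(-25 + G*g) = 150 - 6*G*g)
k = 234 (k = 150 - 6*1*(-14) = 150 + 84 = 234)
A(O) = -12 (A(O) = 4 - 16 = -12)
k*A(-12) = 234*(-12) = -2808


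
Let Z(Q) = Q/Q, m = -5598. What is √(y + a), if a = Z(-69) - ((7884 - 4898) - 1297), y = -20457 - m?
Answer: I*√16547 ≈ 128.64*I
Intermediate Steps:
Z(Q) = 1
y = -14859 (y = -20457 - 1*(-5598) = -20457 + 5598 = -14859)
a = -1688 (a = 1 - ((7884 - 4898) - 1297) = 1 - (2986 - 1297) = 1 - 1*1689 = 1 - 1689 = -1688)
√(y + a) = √(-14859 - 1688) = √(-16547) = I*√16547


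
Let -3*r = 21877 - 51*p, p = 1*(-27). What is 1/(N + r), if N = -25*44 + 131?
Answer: -3/26161 ≈ -0.00011467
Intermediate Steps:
p = -27
r = -23254/3 (r = -(21877 - 51*(-27))/3 = -(21877 + 1377)/3 = -⅓*23254 = -23254/3 ≈ -7751.3)
N = -969 (N = -1100 + 131 = -969)
1/(N + r) = 1/(-969 - 23254/3) = 1/(-26161/3) = -3/26161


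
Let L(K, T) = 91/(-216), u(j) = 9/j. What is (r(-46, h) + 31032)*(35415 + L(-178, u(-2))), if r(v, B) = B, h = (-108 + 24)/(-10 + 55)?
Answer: 890124470287/810 ≈ 1.0989e+9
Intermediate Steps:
h = -28/15 (h = -84/45 = -84*1/45 = -28/15 ≈ -1.8667)
L(K, T) = -91/216 (L(K, T) = 91*(-1/216) = -91/216)
(r(-46, h) + 31032)*(35415 + L(-178, u(-2))) = (-28/15 + 31032)*(35415 - 91/216) = (465452/15)*(7649549/216) = 890124470287/810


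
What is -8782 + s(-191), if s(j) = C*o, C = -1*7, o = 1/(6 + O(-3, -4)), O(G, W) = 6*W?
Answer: -158069/18 ≈ -8781.6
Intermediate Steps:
o = -1/18 (o = 1/(6 + 6*(-4)) = 1/(6 - 24) = 1/(-18) = -1/18 ≈ -0.055556)
C = -7
s(j) = 7/18 (s(j) = -7*(-1/18) = 7/18)
-8782 + s(-191) = -8782 + 7/18 = -158069/18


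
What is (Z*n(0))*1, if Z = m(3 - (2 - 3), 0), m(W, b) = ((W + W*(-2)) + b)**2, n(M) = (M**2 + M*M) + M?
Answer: 0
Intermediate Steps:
n(M) = M + 2*M**2 (n(M) = (M**2 + M**2) + M = 2*M**2 + M = M + 2*M**2)
m(W, b) = (b - W)**2 (m(W, b) = ((W - 2*W) + b)**2 = (-W + b)**2 = (b - W)**2)
Z = 16 (Z = ((3 - (2 - 3)) - 1*0)**2 = ((3 - 1*(-1)) + 0)**2 = ((3 + 1) + 0)**2 = (4 + 0)**2 = 4**2 = 16)
(Z*n(0))*1 = (16*(0*(1 + 2*0)))*1 = (16*(0*(1 + 0)))*1 = (16*(0*1))*1 = (16*0)*1 = 0*1 = 0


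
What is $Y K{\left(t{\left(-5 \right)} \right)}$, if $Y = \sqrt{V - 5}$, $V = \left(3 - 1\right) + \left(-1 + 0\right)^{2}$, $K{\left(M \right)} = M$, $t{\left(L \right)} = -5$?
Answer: $- 5 i \sqrt{2} \approx - 7.0711 i$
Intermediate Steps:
$V = 3$ ($V = 2 + \left(-1\right)^{2} = 2 + 1 = 3$)
$Y = i \sqrt{2}$ ($Y = \sqrt{3 - 5} = \sqrt{-2} = i \sqrt{2} \approx 1.4142 i$)
$Y K{\left(t{\left(-5 \right)} \right)} = i \sqrt{2} \left(-5\right) = - 5 i \sqrt{2}$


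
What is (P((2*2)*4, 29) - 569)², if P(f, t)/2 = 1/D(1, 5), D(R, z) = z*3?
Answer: 72812089/225 ≈ 3.2361e+5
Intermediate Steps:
D(R, z) = 3*z
P(f, t) = 2/15 (P(f, t) = 2/((3*5)) = 2/15)
(P((2*2)*4, 29) - 569)² = (2/15 - 569)² = (-8533/15)² = 72812089/225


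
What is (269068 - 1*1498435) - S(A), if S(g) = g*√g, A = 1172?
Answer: -1229367 - 2344*√293 ≈ -1.2695e+6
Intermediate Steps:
S(g) = g^(3/2)
(269068 - 1*1498435) - S(A) = (269068 - 1*1498435) - 1172^(3/2) = (269068 - 1498435) - 2344*√293 = -1229367 - 2344*√293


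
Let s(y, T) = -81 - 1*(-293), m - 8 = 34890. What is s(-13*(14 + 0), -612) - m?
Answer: -34686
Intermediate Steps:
m = 34898 (m = 8 + 34890 = 34898)
s(y, T) = 212 (s(y, T) = -81 + 293 = 212)
s(-13*(14 + 0), -612) - m = 212 - 1*34898 = 212 - 34898 = -34686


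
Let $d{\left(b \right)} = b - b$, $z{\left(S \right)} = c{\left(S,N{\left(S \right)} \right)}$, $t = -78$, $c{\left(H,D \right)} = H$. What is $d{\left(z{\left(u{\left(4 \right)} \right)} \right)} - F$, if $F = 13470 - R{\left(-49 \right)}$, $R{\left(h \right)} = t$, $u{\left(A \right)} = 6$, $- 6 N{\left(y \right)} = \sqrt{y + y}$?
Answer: $-13548$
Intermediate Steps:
$N{\left(y \right)} = - \frac{\sqrt{2} \sqrt{y}}{6}$ ($N{\left(y \right)} = - \frac{\sqrt{y + y}}{6} = - \frac{\sqrt{2 y}}{6} = - \frac{\sqrt{2} \sqrt{y}}{6}$)
$z{\left(S \right)} = S$
$R{\left(h \right)} = -78$
$d{\left(b \right)} = 0$
$F = 13548$ ($F = 13470 - -78 = 13470 + 78 = 13548$)
$d{\left(z{\left(u{\left(4 \right)} \right)} \right)} - F = 0 - 13548 = -13548$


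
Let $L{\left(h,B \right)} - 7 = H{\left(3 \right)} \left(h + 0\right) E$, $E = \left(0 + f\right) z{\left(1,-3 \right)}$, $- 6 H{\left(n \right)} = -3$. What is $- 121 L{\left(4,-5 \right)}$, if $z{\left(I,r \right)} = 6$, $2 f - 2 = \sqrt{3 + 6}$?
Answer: $-4477$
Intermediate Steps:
$f = \frac{5}{2}$ ($f = 1 + \frac{\sqrt{3 + 6}}{2} = 1 + \frac{\sqrt{9}}{2} = 1 + \frac{1}{2} \cdot 3 = 1 + \frac{3}{2} = \frac{5}{2} \approx 2.5$)
$H{\left(n \right)} = \frac{1}{2}$ ($H{\left(n \right)} = \left(- \frac{1}{6}\right) \left(-3\right) = \frac{1}{2}$)
$E = 15$ ($E = \left(0 + \frac{5}{2}\right) 6 = \frac{5}{2} \cdot 6 = 15$)
$L{\left(h,B \right)} = 7 + \frac{15 h}{2}$ ($L{\left(h,B \right)} = 7 + \frac{h + 0}{2} \cdot 15 = 7 + \frac{h}{2} \cdot 15 = 7 + \frac{15 h}{2}$)
$- 121 L{\left(4,-5 \right)} = - 121 \left(7 + \frac{15}{2} \cdot 4\right) = - 121 \left(7 + 30\right) = \left(-121\right) 37 = -4477$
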